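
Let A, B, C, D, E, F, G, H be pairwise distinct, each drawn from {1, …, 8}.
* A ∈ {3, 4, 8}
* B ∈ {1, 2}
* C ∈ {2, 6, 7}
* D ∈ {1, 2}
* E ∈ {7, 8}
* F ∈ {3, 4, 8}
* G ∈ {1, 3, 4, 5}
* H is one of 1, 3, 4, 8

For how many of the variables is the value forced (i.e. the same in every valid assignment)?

3

Among the 8 variables, 5 fits only G (and all 8 values in {1, 2, 3, 4, 5, 6, 7, 8} must be used), so G = 5.
Among the 7 still-open variables, 6 fits only C (and all 7 values in {1, 2, 3, 4, 6, 7, 8} must be used), so C = 6.
The 6 still-open variables together cover exactly {1, 2, 3, 4, 7, 8} — 6 values for 6 variables — and 7 appears only in E's list, so E = 7.
B and D share exactly the 2 values {1, 2}; by pigeonhole those values go to them, so strike 1, 2 from H.
Determined: C=6, E=7, G=5. The other variables each still have more than one consistent value. That makes 3.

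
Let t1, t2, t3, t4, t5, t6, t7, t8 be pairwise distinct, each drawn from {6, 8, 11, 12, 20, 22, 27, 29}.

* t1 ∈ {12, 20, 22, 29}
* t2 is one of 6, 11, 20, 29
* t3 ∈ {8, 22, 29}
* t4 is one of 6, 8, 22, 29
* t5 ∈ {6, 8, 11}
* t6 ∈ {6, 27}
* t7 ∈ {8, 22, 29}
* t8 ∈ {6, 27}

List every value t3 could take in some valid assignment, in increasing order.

8, 22, 29

The 8 variables together cover exactly {6, 8, 11, 12, 20, 22, 27, 29} — 8 values for 8 variables — and 12 appears only in t1's list, so t1 = 12.
The 7 still-open variables together cover exactly {6, 8, 11, 20, 22, 27, 29} — 7 values for 7 variables — and 20 appears only in t2's list, so t2 = 20.
The 6 still-open variables together cover exactly {6, 8, 11, 22, 27, 29} — 6 values for 6 variables — and 11 appears only in t5's list, so t5 = 11.
t6 and t8 share exactly the 2 values {6, 27}; by pigeonhole those values go to them, so strike 6, 27 from t4.
No further eliminations apply; t3 can still be any of 8, 22, 29.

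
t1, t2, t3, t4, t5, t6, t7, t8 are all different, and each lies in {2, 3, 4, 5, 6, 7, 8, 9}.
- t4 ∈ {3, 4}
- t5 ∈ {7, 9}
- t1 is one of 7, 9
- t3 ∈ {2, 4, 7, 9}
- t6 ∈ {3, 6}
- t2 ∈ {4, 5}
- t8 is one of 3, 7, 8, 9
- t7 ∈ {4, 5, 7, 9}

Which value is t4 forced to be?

3

Among the 8 variables, 2 fits only t3 (and all 8 values in {2, 3, 4, 5, 6, 7, 8, 9} must be used), so t3 = 2.
The 7 still-open variables together cover exactly {3, 4, 5, 6, 7, 8, 9} — 7 values for 7 variables — and 6 appears only in t6's list, so t6 = 6.
The 6 still-open variables draw from only 6 values {3, 4, 5, 7, 8, 9}, so each is used; only t8 can be 8, hence t8 = 8.
The 5 still-open variables draw from only 5 values {3, 4, 5, 7, 9}, so each is used; only t4 can be 3, hence t4 = 3.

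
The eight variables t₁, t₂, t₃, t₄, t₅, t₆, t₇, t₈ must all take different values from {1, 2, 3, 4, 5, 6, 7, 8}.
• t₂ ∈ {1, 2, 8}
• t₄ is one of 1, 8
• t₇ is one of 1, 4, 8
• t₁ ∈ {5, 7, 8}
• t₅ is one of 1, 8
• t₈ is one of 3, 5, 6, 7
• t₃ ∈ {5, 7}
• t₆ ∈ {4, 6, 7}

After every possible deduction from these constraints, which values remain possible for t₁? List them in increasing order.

The 8 variables draw from only 8 values {1, 2, 3, 4, 5, 6, 7, 8}, so each is used; only t₂ can be 2, hence t₂ = 2.
Among the 7 still-open variables, 3 fits only t₈ (and all 7 values in {1, 3, 4, 5, 6, 7, 8} must be used), so t₈ = 3.
The 6 still-open variables draw from only 6 values {1, 4, 5, 6, 7, 8}, so each is used; only t₆ can be 6, hence t₆ = 6.
The 5 still-open variables together cover exactly {1, 4, 5, 7, 8} — 5 values for 5 variables — and 4 appears only in t₇'s list, so t₇ = 4.
t₄ and t₅ between them cover only {1, 8} — a naked pair. Remove those values from t₁.
No further eliminations apply; t₁ can still be any of 5, 7.

5, 7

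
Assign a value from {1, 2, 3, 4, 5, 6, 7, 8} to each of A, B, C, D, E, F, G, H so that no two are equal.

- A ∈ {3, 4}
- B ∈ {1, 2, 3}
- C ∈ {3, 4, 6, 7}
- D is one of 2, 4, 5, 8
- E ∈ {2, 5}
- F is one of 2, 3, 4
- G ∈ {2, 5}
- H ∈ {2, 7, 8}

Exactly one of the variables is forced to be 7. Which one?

H

The 8 variables together cover exactly {1, 2, 3, 4, 5, 6, 7, 8} — 8 values for 8 variables — and 1 appears only in B's list, so B = 1.
Among the 7 still-open variables, 6 fits only C (and all 7 values in {2, 3, 4, 5, 6, 7, 8} must be used), so C = 6.
The 6 still-open variables together cover exactly {2, 3, 4, 5, 7, 8} — 6 values for 6 variables — and 7 appears only in H's list, so H = 7.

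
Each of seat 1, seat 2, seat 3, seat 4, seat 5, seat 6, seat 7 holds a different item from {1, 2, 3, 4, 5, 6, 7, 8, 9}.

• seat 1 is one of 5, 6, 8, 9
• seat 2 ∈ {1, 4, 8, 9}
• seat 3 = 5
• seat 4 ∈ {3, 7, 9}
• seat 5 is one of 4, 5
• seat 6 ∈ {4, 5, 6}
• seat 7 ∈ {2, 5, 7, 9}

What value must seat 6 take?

6

seat 3's domain is down to {5}, so seat 3 = 5. So seat 1, seat 5, seat 6, seat 7 can't be 5.
seat 5 has just one choice, so seat 5 = 4. Strike 4 from seat 2, seat 6.
So seat 6 = 6.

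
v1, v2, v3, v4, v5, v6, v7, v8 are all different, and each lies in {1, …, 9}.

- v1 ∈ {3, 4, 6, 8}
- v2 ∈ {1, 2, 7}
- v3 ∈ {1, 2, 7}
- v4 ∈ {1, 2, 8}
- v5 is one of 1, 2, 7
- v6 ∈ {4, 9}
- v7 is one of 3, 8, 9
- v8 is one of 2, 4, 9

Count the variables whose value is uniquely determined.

3

The 8 variables together cover exactly {1, 2, 3, 4, 6, 7, 8, 9} — 8 values for 8 variables — and 6 appears only in v1's list, so v1 = 6.
The 7 still-open variables together cover exactly {1, 2, 3, 4, 7, 8, 9} — 7 values for 7 variables — and 3 appears only in v7's list, so v7 = 3.
Among the 6 still-open variables, 8 fits only v4 (and all 6 values in {1, 2, 4, 7, 8, 9} must be used), so v4 = 8.
v2, v3, v5 share exactly the 3 values {1, 2, 7}; by pigeonhole those values go to them, so strike 1, 2, 7 from v8.
Determined: v1=6, v4=8, v7=3. The other variables each still have more than one consistent value. That makes 3.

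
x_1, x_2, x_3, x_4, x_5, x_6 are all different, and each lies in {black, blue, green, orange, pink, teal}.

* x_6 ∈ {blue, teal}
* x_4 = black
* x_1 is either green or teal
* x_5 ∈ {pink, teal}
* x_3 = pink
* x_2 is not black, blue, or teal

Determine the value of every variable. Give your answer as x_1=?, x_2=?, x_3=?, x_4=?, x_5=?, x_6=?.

x_1=green, x_2=orange, x_3=pink, x_4=black, x_5=teal, x_6=blue

x_3 has just one choice, so x_3 = pink. So x_2, x_5 can't be pink.
x_4 must be black (only option left).
x_5's domain is down to {teal}, so x_5 = teal. Eliminate teal elsewhere: x_1, x_6.
x_6's domain is down to {blue}, so x_6 = blue.
x_1 must be green (only option left). Eliminate green elsewhere: x_2.
x_2 has just one choice, so x_2 = orange.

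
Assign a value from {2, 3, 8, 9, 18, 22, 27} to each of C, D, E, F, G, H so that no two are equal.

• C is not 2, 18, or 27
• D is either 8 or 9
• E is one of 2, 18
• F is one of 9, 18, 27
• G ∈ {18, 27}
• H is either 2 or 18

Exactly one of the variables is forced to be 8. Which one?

E and H share exactly the 2 values {2, 18}; by pigeonhole those values go to them, so strike 2, 18 from F, G.
G's domain is down to {27}, so G = 27. Strike 27 from F.
That leaves F = 9. So C, D can't be 9.
So 8 goes to D.

D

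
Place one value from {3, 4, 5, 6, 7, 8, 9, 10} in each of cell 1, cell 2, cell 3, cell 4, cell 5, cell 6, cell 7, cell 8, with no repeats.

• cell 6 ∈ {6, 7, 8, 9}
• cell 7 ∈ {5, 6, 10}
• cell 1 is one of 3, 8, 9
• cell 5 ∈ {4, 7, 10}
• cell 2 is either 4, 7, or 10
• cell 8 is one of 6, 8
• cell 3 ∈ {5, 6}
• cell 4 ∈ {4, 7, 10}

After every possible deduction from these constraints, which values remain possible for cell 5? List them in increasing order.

The 8 variables together cover exactly {3, 4, 5, 6, 7, 8, 9, 10} — 8 values for 8 variables — and 3 appears only in cell 1's list, so cell 1 = 3.
The 7 still-open variables together cover exactly {4, 5, 6, 7, 8, 9, 10} — 7 values for 7 variables — and 9 appears only in cell 6's list, so cell 6 = 9.
Among the 6 still-open variables, 8 fits only cell 8 (and all 6 values in {4, 5, 6, 7, 8, 10} must be used), so cell 8 = 8.
The 3 variables cell 2, cell 4, cell 5 are confined to {4, 7, 10}, which locks those values in; drop them from cell 7.
No further eliminations apply; cell 5 can still be any of 4, 7, 10.

4, 7, 10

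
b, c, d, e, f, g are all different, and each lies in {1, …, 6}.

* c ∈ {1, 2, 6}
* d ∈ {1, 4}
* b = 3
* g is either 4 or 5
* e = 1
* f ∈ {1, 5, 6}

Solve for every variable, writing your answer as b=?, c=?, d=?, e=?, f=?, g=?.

b has just one choice, so b = 3.
e's domain is down to {1}, so e = 1. So c, d, f can't be 1.
d has just one choice, so d = 4. Strike 4 from g.
g's domain is down to {5}, so g = 5. Strike 5 from f.
f has just one choice, so f = 6. Strike 6 from c.
c has just one choice, so c = 2.

b=3, c=2, d=4, e=1, f=6, g=5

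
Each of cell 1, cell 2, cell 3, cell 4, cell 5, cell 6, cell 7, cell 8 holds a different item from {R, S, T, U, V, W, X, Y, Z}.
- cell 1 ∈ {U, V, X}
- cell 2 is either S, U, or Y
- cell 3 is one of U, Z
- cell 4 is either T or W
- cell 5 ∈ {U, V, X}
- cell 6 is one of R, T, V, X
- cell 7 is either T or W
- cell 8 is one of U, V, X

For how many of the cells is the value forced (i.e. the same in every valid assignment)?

cell 4 and cell 7 between them cover only {T, W} — a naked pair. Remove those values from cell 6.
cell 1, cell 5, cell 8 share exactly the 3 values {U, V, X}; by pigeonhole those values go to them, so strike U, V, X from cell 2, cell 3, cell 6.
cell 3 must be Z (only option left).
That leaves cell 6 = R.
Determined: cell 3=Z, cell 6=R. The other cells each still have more than one consistent value. That makes 2.

2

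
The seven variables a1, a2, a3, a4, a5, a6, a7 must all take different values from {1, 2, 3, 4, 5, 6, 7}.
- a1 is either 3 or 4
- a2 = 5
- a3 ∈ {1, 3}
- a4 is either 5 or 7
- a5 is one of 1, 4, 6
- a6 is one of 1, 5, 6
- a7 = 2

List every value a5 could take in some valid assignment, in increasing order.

a2 must be 5 (only option left). Remove 5 from a4, a6.
a4's domain is down to {7}, so a4 = 7.
a7 has just one choice, so a7 = 2.
No further eliminations apply; a5 can still be any of 1, 4, 6.

1, 4, 6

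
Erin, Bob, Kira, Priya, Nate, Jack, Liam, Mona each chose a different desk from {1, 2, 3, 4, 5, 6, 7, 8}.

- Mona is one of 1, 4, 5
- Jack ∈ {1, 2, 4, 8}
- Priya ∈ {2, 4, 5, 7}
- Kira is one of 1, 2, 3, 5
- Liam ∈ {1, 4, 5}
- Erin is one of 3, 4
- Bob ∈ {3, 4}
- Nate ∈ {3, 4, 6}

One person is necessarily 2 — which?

The 8 variables draw from only 8 values {1, 2, 3, 4, 5, 6, 7, 8}, so each is used; only Nate can be 6, hence Nate = 6.
The 7 still-open variables together cover exactly {1, 2, 3, 4, 5, 7, 8} — 7 values for 7 variables — and 7 appears only in Priya's list, so Priya = 7.
The 6 still-open variables draw from only 6 values {1, 2, 3, 4, 5, 8}, so each is used; only Jack can be 8, hence Jack = 8.
Among the 5 still-open variables, 2 fits only Kira (and all 5 values in {1, 2, 3, 4, 5} must be used), so Kira = 2.

Kira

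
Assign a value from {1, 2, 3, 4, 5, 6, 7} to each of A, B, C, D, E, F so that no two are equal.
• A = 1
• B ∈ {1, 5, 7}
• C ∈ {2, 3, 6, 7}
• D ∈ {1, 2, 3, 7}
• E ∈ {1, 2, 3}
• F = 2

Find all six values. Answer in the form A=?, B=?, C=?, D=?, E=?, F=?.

A=1, B=5, C=6, D=7, E=3, F=2

A has just one choice, so A = 1. Remove 1 from B, D, E.
F's domain is down to {2}, so F = 2. Strike 2 from C, D, E.
E's domain is down to {3}, so E = 3. Remove 3 from C, D.
That leaves D = 7. Eliminate 7 elsewhere: B, C.
That leaves B = 5.
C's domain is down to {6}, so C = 6.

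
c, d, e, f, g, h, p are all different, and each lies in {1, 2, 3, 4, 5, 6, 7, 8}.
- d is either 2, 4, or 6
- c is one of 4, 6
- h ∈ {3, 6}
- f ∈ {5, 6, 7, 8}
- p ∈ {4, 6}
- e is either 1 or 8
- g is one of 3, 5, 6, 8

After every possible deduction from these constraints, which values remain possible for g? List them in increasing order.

5, 8

The 2 variables c and p are confined to {4, 6}, which locks those values in; drop them from d, f, g, h.
That leaves d = 2.
That leaves h = 3. Strike 3 from g.
No further eliminations apply; g can still be any of 5, 8.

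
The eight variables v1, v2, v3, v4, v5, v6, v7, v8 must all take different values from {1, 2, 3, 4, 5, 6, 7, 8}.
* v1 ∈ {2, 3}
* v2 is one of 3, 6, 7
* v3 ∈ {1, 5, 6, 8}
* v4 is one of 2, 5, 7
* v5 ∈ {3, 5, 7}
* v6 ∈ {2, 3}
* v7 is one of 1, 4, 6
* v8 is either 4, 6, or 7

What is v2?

The 8 variables draw from only 8 values {1, 2, 3, 4, 5, 6, 7, 8}, so each is used; only v3 can be 8, hence v3 = 8.
Among the 7 still-open variables, 1 fits only v7 (and all 7 values in {1, 2, 3, 4, 5, 6, 7} must be used), so v7 = 1.
The 6 still-open variables together cover exactly {2, 3, 4, 5, 6, 7} — 6 values for 6 variables — and 4 appears only in v8's list, so v8 = 4.
The 5 still-open variables together cover exactly {2, 3, 5, 6, 7} — 5 values for 5 variables — and 6 appears only in v2's list, so v2 = 6.

6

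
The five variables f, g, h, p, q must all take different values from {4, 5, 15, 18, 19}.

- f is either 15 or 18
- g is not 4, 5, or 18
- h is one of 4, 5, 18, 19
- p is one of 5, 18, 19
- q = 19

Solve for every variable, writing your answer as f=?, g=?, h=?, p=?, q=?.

f=18, g=15, h=4, p=5, q=19

q has just one choice, so q = 19. Strike 19 from g, h, p.
g's domain is down to {15}, so g = 15. Eliminate 15 elsewhere: f.
f's domain is down to {18}, so f = 18. Remove 18 from h, p.
p has just one choice, so p = 5. Remove 5 from h.
h must be 4 (only option left).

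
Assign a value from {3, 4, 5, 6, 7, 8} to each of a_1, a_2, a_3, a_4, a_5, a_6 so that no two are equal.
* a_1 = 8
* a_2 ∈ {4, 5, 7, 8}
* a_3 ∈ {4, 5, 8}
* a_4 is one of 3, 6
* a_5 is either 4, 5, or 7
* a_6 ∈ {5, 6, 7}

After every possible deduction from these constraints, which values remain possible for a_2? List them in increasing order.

a_1's domain is down to {8}, so a_1 = 8. Eliminate 8 elsewhere: a_2, a_3.
The 5 still-open variables draw from only 5 values {3, 4, 5, 6, 7}, so each is used; only a_4 can be 3, hence a_4 = 3.
The 4 still-open variables draw from only 4 values {4, 5, 6, 7}, so each is used; only a_6 can be 6, hence a_6 = 6.
No further eliminations apply; a_2 can still be any of 4, 5, 7.

4, 5, 7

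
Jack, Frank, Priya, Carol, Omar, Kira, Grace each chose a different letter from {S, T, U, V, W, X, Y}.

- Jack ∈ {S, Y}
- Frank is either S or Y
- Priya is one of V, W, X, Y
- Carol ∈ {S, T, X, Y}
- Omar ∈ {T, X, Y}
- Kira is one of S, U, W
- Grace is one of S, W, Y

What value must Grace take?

W

The 7 variables together cover exactly {S, T, U, V, W, X, Y} — 7 values for 7 variables — and U appears only in Kira's list, so Kira = U.
The 6 still-open variables draw from only 6 values {S, T, V, W, X, Y}, so each is used; only Priya can be V, hence Priya = V.
The 5 still-open variables together cover exactly {S, T, W, X, Y} — 5 values for 5 variables — and W appears only in Grace's list, so Grace = W.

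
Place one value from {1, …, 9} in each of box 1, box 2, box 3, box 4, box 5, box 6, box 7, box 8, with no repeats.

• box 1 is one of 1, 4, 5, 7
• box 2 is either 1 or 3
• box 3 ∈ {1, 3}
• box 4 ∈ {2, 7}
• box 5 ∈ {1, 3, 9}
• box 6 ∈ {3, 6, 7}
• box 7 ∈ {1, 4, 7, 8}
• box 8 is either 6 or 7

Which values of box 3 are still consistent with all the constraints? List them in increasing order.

box 2 and box 3 share exactly the 2 values {1, 3}; by pigeonhole those values go to them, so strike 1, 3 from box 1, box 5, box 6, box 7.
box 5's domain is down to {9}, so box 5 = 9.
The 2 variables box 6 and box 8 are confined to {6, 7}, which locks those values in; drop them from box 1, box 4, box 7.
box 4 has just one choice, so box 4 = 2.
No further eliminations apply; box 3 can still be any of 1, 3.

1, 3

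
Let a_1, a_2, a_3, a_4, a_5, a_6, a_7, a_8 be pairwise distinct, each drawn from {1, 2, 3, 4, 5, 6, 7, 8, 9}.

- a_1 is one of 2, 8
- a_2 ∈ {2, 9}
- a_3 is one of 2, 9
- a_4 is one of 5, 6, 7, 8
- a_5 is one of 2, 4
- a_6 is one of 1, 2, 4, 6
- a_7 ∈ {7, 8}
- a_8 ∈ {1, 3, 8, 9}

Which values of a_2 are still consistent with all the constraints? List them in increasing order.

The 2 variables a_2 and a_3 are confined to {2, 9}, which locks those values in; drop them from a_1, a_5, a_6, a_8.
That leaves a_1 = 8. So a_4, a_7, a_8 can't be 8.
a_5's domain is down to {4}, so a_5 = 4. Eliminate 4 elsewhere: a_6.
a_7's domain is down to {7}, so a_7 = 7. So a_4 can't be 7.
No further eliminations apply; a_2 can still be any of 2, 9.

2, 9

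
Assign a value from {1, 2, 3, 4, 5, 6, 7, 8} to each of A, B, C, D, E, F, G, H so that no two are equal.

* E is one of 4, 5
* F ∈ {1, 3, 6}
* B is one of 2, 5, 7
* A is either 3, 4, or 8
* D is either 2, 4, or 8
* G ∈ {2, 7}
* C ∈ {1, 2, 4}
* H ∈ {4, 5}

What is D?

The 8 variables draw from only 8 values {1, 2, 3, 4, 5, 6, 7, 8}, so each is used; only F can be 6, hence F = 6.
Among the 7 still-open variables, 1 fits only C (and all 7 values in {1, 2, 3, 4, 5, 7, 8} must be used), so C = 1.
Among the 6 still-open variables, 3 fits only A (and all 6 values in {2, 3, 4, 5, 7, 8} must be used), so A = 3.
Among the 5 still-open variables, 8 fits only D (and all 5 values in {2, 4, 5, 7, 8} must be used), so D = 8.

8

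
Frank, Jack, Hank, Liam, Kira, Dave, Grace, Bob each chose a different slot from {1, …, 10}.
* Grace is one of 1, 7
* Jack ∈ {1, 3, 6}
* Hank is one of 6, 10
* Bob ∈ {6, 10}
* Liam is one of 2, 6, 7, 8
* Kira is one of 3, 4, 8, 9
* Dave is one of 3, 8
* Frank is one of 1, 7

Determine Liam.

The 2 variables Frank and Grace are confined to {1, 7}, which locks those values in; drop them from Jack, Liam.
Hank and Bob between them cover only {6, 10} — a naked pair. Remove those values from Jack, Liam.
Jack has just one choice, so Jack = 3. Strike 3 from Kira, Dave.
Dave's domain is down to {8}, so Dave = 8. So Liam, Kira can't be 8.
So Liam = 2.

2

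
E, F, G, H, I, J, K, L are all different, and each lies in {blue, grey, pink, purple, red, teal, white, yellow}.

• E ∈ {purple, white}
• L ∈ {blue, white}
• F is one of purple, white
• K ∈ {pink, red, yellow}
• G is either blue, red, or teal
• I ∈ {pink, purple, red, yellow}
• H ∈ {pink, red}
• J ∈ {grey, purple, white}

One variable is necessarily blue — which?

L

The 8 variables together cover exactly {blue, grey, pink, purple, red, teal, white, yellow} — 8 values for 8 variables — and grey appears only in J's list, so J = grey.
Among the 7 still-open variables, teal fits only G (and all 7 values in {blue, pink, purple, red, teal, white, yellow} must be used), so G = teal.
Among the 6 still-open variables, blue fits only L (and all 6 values in {blue, pink, purple, red, white, yellow} must be used), so L = blue.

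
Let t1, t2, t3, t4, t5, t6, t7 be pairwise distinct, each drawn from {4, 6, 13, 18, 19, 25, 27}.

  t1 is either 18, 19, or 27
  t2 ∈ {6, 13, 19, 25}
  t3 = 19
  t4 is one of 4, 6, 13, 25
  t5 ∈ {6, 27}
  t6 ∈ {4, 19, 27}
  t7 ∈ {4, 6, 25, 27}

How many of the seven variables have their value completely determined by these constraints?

t3's domain is down to {19}, so t3 = 19. Remove 19 from t1, t2, t6.
The 6 still-open variables draw from only 6 values {4, 6, 13, 18, 25, 27}, so each is used; only t1 can be 18, hence t1 = 18.
Determined: t1=18, t3=19. The other variables each still have more than one consistent value. That makes 2.

2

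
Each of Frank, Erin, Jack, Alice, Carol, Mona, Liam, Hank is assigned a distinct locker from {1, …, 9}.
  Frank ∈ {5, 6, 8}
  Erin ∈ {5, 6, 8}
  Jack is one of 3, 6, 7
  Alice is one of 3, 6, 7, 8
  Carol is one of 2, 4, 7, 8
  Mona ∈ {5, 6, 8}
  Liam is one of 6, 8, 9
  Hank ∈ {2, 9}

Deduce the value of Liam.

9

The 8 variables draw from only 8 values {2, 3, 4, 5, 6, 7, 8, 9}, so each is used; only Carol can be 4, hence Carol = 4.
Among the 7 still-open variables, 2 fits only Hank (and all 7 values in {2, 3, 5, 6, 7, 8, 9} must be used), so Hank = 2.
Among the 6 still-open variables, 9 fits only Liam (and all 6 values in {3, 5, 6, 7, 8, 9} must be used), so Liam = 9.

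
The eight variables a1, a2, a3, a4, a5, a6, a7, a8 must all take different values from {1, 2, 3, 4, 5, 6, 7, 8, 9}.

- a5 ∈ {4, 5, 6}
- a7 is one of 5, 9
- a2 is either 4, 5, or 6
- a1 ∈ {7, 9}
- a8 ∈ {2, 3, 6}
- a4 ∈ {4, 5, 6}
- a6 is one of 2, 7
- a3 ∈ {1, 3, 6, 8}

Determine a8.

3

a2, a4, a5 share exactly the 3 values {4, 5, 6}; by pigeonhole those values go to them, so strike 4, 5, 6 from a3, a7, a8.
a7's domain is down to {9}, so a7 = 9. Remove 9 from a1.
That leaves a1 = 7. So a6 can't be 7.
a6 has just one choice, so a6 = 2. So a8 can't be 2.
So a8 = 3.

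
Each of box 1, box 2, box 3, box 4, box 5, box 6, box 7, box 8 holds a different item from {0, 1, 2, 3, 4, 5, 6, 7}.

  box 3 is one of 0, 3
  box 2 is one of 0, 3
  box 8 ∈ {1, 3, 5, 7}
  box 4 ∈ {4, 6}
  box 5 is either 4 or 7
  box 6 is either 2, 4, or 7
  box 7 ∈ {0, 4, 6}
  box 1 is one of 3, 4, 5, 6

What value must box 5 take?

The 8 variables together cover exactly {0, 1, 2, 3, 4, 5, 6, 7} — 8 values for 8 variables — and 1 appears only in box 8's list, so box 8 = 1.
The 7 still-open variables draw from only 7 values {0, 2, 3, 4, 5, 6, 7}, so each is used; only box 6 can be 2, hence box 6 = 2.
Among the 6 still-open variables, 5 fits only box 1 (and all 6 values in {0, 3, 4, 5, 6, 7} must be used), so box 1 = 5.
Among the 5 still-open variables, 7 fits only box 5 (and all 5 values in {0, 3, 4, 6, 7} must be used), so box 5 = 7.

7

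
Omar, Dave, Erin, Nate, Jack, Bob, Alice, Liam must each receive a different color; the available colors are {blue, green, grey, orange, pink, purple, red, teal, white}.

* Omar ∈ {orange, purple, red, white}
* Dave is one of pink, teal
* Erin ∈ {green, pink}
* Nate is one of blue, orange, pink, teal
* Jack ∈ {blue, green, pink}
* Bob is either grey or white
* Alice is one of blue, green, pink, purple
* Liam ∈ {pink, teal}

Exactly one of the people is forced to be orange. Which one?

Nate

Dave and Liam share exactly the 2 values {pink, teal}; by pigeonhole those values go to them, so strike pink, teal from Erin, Nate, Jack, Alice.
Erin has just one choice, so Erin = green. Strike green from Jack, Alice.
Jack must be blue (only option left). Strike blue from Nate, Alice.
So orange goes to Nate.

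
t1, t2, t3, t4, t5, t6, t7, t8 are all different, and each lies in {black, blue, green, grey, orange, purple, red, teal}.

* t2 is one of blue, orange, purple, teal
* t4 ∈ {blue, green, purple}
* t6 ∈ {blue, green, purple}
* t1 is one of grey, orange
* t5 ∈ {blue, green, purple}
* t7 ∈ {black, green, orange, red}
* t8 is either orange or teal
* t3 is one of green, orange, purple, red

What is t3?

red

The 8 variables together cover exactly {black, blue, green, grey, orange, purple, red, teal} — 8 values for 8 variables — and black appears only in t7's list, so t7 = black.
The 7 still-open variables together cover exactly {blue, green, grey, orange, purple, red, teal} — 7 values for 7 variables — and grey appears only in t1's list, so t1 = grey.
The 6 still-open variables together cover exactly {blue, green, orange, purple, red, teal} — 6 values for 6 variables — and red appears only in t3's list, so t3 = red.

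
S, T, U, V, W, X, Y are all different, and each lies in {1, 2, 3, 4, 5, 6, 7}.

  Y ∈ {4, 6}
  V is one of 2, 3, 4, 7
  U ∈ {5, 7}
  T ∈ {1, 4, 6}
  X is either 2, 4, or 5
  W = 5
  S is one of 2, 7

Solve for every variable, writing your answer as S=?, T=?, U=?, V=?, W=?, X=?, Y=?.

S=2, T=1, U=7, V=3, W=5, X=4, Y=6

W's domain is down to {5}, so W = 5. Remove 5 from U, X.
U has just one choice, so U = 7. Strike 7 from S, V.
S's domain is down to {2}, so S = 2. Eliminate 2 elsewhere: V, X.
X's domain is down to {4}, so X = 4. Strike 4 from T, V, Y.
That leaves Y = 6. So T can't be 6.
T has just one choice, so T = 1.
V's domain is down to {3}, so V = 3.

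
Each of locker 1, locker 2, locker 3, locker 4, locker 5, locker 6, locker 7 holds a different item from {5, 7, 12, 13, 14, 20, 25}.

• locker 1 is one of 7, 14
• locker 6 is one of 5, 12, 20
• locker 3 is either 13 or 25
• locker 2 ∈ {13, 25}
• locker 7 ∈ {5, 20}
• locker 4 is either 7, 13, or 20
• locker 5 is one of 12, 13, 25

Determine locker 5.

Among the 7 variables, 14 fits only locker 1 (and all 7 values in {5, 7, 12, 13, 14, 20, 25} must be used), so locker 1 = 14.
The 6 still-open variables draw from only 6 values {5, 7, 12, 13, 20, 25}, so each is used; only locker 4 can be 7, hence locker 4 = 7.
locker 2 and locker 3 share exactly the 2 values {13, 25}; by pigeonhole those values go to them, so strike 13, 25 from locker 5.
So locker 5 = 12.

12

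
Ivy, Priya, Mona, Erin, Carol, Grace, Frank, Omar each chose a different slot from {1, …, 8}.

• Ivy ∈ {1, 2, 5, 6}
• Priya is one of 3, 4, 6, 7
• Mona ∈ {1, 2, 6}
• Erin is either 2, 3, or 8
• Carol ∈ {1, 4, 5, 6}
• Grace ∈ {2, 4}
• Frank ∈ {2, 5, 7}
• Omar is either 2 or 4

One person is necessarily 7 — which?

Frank

Among the 8 variables, 8 fits only Erin (and all 8 values in {1, 2, 3, 4, 5, 6, 7, 8} must be used), so Erin = 8.
The 7 still-open variables draw from only 7 values {1, 2, 3, 4, 5, 6, 7}, so each is used; only Priya can be 3, hence Priya = 3.
The 6 still-open variables together cover exactly {1, 2, 4, 5, 6, 7} — 6 values for 6 variables — and 7 appears only in Frank's list, so Frank = 7.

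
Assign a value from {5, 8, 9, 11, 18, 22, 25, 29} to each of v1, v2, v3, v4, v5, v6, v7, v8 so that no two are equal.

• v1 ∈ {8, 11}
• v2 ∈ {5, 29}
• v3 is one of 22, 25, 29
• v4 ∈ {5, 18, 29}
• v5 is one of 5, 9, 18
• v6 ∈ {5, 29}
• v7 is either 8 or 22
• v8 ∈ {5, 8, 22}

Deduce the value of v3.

25

The 8 variables draw from only 8 values {5, 8, 9, 11, 18, 22, 25, 29}, so each is used; only v5 can be 9, hence v5 = 9.
Among the 7 still-open variables, 11 fits only v1 (and all 7 values in {5, 8, 11, 18, 22, 25, 29} must be used), so v1 = 11.
The 6 still-open variables draw from only 6 values {5, 8, 18, 22, 25, 29}, so each is used; only v4 can be 18, hence v4 = 18.
Among the 5 still-open variables, 25 fits only v3 (and all 5 values in {5, 8, 22, 25, 29} must be used), so v3 = 25.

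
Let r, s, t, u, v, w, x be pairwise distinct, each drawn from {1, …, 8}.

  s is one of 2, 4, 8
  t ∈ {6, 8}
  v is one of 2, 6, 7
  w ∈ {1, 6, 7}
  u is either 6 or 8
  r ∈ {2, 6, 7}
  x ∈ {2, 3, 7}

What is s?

Among the 7 variables, 1 fits only w (and all 7 values in {1, 2, 3, 4, 6, 7, 8} must be used), so w = 1.
Among the 6 still-open variables, 3 fits only x (and all 6 values in {2, 3, 4, 6, 7, 8} must be used), so x = 3.
Among the 5 still-open variables, 4 fits only s (and all 5 values in {2, 4, 6, 7, 8} must be used), so s = 4.

4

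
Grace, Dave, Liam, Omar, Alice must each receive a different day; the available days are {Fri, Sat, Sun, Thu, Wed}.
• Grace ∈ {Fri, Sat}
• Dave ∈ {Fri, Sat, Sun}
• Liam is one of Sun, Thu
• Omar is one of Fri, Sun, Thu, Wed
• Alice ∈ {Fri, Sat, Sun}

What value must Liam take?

The 5 variables together cover exactly {Fri, Sat, Sun, Thu, Wed} — 5 values for 5 variables — and Wed appears only in Omar's list, so Omar = Wed.
The 4 still-open variables together cover exactly {Fri, Sat, Sun, Thu} — 4 values for 4 variables — and Thu appears only in Liam's list, so Liam = Thu.

Thu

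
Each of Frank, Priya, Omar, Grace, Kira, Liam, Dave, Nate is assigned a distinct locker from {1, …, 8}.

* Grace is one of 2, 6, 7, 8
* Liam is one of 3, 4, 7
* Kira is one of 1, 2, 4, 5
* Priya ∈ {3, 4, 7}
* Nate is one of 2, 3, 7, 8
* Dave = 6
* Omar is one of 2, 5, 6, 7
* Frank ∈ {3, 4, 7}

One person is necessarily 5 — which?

Dave has just one choice, so Dave = 6. Strike 6 from Omar, Grace.
Among the 7 still-open variables, 1 fits only Kira (and all 7 values in {1, 2, 3, 4, 5, 7, 8} must be used), so Kira = 1.
Among the 6 still-open variables, 5 fits only Omar (and all 6 values in {2, 3, 4, 5, 7, 8} must be used), so Omar = 5.

Omar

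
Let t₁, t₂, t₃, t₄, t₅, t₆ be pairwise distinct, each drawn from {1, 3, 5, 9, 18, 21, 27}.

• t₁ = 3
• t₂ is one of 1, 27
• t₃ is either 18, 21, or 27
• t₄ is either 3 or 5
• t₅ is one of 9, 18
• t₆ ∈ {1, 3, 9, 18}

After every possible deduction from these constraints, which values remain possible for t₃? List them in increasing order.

t₁ must be 3 (only option left). Eliminate 3 elsewhere: t₄, t₆.
That leaves t₄ = 5.
No further eliminations apply; t₃ can still be any of 18, 21, 27.

18, 21, 27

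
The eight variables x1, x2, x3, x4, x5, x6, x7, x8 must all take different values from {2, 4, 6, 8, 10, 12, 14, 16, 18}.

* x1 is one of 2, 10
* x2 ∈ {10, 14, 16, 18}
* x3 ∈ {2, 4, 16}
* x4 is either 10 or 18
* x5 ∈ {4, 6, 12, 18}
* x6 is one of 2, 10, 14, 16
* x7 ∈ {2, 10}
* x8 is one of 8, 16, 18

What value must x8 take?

x1 and x7 between them cover only {2, 10} — a naked pair. Remove those values from x2, x3, x4, x6.
x4's domain is down to {18}, so x4 = 18. Eliminate 18 elsewhere: x2, x5, x8.
x2 and x6 between them cover only {14, 16} — a naked pair. Remove those values from x3, x8.
So x8 = 8.

8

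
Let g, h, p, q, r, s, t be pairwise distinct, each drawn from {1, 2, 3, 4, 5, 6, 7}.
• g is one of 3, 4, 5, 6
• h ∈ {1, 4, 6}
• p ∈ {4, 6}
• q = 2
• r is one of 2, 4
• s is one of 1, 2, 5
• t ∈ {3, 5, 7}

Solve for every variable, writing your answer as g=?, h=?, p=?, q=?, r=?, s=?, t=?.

q must be 2 (only option left). Strike 2 from r, s.
r must be 4 (only option left). Eliminate 4 elsewhere: g, h, p.
That leaves p = 6. So g, h can't be 6.
That leaves h = 1. Remove 1 from s.
s has just one choice, so s = 5. Strike 5 from g, t.
That leaves g = 3. Remove 3 from t.
That leaves t = 7.

g=3, h=1, p=6, q=2, r=4, s=5, t=7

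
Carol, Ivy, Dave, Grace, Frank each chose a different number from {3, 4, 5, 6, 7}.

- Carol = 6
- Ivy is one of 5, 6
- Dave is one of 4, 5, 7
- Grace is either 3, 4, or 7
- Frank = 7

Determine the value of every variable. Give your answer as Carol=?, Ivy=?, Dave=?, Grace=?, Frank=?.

Carol has just one choice, so Carol = 6. Remove 6 from Ivy.
That leaves Ivy = 5. Eliminate 5 elsewhere: Dave.
That leaves Frank = 7. So Dave, Grace can't be 7.
Dave's domain is down to {4}, so Dave = 4. Remove 4 from Grace.
Grace's domain is down to {3}, so Grace = 3.

Carol=6, Ivy=5, Dave=4, Grace=3, Frank=7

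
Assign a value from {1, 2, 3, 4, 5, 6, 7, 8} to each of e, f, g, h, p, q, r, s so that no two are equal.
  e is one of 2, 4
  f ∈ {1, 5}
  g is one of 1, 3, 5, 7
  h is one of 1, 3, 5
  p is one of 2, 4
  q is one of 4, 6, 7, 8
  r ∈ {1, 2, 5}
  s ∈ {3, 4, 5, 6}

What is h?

3

The 8 variables draw from only 8 values {1, 2, 3, 4, 5, 6, 7, 8}, so each is used; only q can be 8, hence q = 8.
The 7 still-open variables together cover exactly {1, 2, 3, 4, 5, 6, 7} — 7 values for 7 variables — and 6 appears only in s's list, so s = 6.
Among the 6 still-open variables, 7 fits only g (and all 6 values in {1, 2, 3, 4, 5, 7} must be used), so g = 7.
The 5 still-open variables draw from only 5 values {1, 2, 3, 4, 5}, so each is used; only h can be 3, hence h = 3.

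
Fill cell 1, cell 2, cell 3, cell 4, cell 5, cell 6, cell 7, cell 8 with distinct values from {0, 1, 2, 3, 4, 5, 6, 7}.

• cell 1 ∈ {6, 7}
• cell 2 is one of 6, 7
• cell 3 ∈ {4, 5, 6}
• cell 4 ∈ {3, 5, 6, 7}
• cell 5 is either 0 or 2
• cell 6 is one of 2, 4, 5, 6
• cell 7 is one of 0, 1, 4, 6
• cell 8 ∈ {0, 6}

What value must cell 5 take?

The 8 variables together cover exactly {0, 1, 2, 3, 4, 5, 6, 7} — 8 values for 8 variables — and 1 appears only in cell 7's list, so cell 7 = 1.
The 7 still-open variables draw from only 7 values {0, 2, 3, 4, 5, 6, 7}, so each is used; only cell 4 can be 3, hence cell 4 = 3.
cell 1 and cell 2 share exactly the 2 values {6, 7}; by pigeonhole those values go to them, so strike 6, 7 from cell 3, cell 6, cell 8.
cell 8's domain is down to {0}, so cell 8 = 0. Remove 0 from cell 5.
So cell 5 = 2.

2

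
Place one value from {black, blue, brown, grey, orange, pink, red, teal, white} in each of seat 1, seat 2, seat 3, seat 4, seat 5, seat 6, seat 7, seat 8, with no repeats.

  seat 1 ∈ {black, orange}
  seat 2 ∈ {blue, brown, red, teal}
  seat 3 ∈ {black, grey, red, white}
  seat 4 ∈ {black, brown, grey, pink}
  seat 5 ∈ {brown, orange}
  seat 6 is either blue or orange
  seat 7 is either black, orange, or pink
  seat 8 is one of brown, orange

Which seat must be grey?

seat 4

The 2 variables seat 5 and seat 8 are confined to {brown, orange}, which locks those values in; drop them from seat 1, seat 2, seat 4, seat 6, seat 7.
seat 1 has just one choice, so seat 1 = black. Eliminate black elsewhere: seat 3, seat 4, seat 7.
seat 6's domain is down to {blue}, so seat 6 = blue. Remove blue from seat 2.
seat 7 has just one choice, so seat 7 = pink. So seat 4 can't be pink.
So grey goes to seat 4.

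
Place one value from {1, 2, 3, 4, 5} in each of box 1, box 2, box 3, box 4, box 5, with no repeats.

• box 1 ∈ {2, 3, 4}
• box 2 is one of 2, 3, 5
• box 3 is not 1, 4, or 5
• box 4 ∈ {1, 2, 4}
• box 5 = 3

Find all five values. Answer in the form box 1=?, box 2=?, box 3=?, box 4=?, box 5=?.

box 5's domain is down to {3}, so box 5 = 3. Eliminate 3 elsewhere: box 1, box 2, box 3.
box 3 has just one choice, so box 3 = 2. Strike 2 from box 1, box 2, box 4.
box 1's domain is down to {4}, so box 1 = 4. So box 4 can't be 4.
box 2 must be 5 (only option left).
box 4 must be 1 (only option left).

box 1=4, box 2=5, box 3=2, box 4=1, box 5=3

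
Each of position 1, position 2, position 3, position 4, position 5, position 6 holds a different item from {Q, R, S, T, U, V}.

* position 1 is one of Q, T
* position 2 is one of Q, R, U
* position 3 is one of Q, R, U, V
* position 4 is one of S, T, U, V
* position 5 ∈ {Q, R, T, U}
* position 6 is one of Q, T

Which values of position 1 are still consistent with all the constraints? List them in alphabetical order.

The 6 variables together cover exactly {Q, R, S, T, U, V} — 6 values for 6 variables — and S appears only in position 4's list, so position 4 = S.
Among the 5 still-open variables, V fits only position 3 (and all 5 values in {Q, R, T, U, V} must be used), so position 3 = V.
The 2 variables position 1 and position 6 are confined to {Q, T}, which locks those values in; drop them from position 2, position 5.
No further eliminations apply; position 1 can still be any of Q, T.

Q, T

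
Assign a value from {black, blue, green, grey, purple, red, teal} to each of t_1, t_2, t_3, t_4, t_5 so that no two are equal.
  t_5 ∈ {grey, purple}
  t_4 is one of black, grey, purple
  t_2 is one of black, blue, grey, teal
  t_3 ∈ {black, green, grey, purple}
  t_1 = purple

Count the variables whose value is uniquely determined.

4

t_1's domain is down to {purple}, so t_1 = purple. Remove purple from t_3, t_4, t_5.
t_5's domain is down to {grey}, so t_5 = grey. Eliminate grey elsewhere: t_2, t_3, t_4.
t_4 has just one choice, so t_4 = black. Remove black from t_2, t_3.
t_3 has just one choice, so t_3 = green.
Determined: t_1=purple, t_3=green, t_4=black, t_5=grey. The other variables each still have more than one consistent value. That makes 4.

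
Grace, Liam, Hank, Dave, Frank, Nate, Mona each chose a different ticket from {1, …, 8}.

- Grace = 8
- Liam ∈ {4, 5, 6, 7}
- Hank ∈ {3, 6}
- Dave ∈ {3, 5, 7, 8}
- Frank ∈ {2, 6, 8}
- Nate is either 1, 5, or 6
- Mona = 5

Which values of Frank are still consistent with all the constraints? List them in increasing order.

Grace has just one choice, so Grace = 8. Strike 8 from Dave, Frank.
Mona has just one choice, so Mona = 5. Strike 5 from Liam, Dave, Nate.
No further eliminations apply; Frank can still be any of 2, 6.

2, 6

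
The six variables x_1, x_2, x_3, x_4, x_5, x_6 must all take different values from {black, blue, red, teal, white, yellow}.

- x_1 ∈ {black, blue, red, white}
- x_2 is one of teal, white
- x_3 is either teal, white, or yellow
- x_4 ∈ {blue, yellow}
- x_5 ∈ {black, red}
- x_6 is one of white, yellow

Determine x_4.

blue

x_2, x_3, x_6 share exactly the 3 values {teal, white, yellow}; by pigeonhole those values go to them, so strike teal, white, yellow from x_1, x_4.
So x_4 = blue.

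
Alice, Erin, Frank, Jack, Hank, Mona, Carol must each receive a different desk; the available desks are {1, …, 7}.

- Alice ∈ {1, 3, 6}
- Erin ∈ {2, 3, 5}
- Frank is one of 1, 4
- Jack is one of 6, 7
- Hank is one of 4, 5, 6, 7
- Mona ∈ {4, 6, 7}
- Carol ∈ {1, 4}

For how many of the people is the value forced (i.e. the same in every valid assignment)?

3

Among the 7 variables, 2 fits only Erin (and all 7 values in {1, 2, 3, 4, 5, 6, 7} must be used), so Erin = 2.
Among the 6 still-open variables, 3 fits only Alice (and all 6 values in {1, 3, 4, 5, 6, 7} must be used), so Alice = 3.
The 5 still-open variables together cover exactly {1, 4, 5, 6, 7} — 5 values for 5 variables — and 5 appears only in Hank's list, so Hank = 5.
Frank and Carol share exactly the 2 values {1, 4}; by pigeonhole those values go to them, so strike 1, 4 from Mona.
Determined: Alice=3, Erin=2, Hank=5. The other people each still have more than one consistent value. That makes 3.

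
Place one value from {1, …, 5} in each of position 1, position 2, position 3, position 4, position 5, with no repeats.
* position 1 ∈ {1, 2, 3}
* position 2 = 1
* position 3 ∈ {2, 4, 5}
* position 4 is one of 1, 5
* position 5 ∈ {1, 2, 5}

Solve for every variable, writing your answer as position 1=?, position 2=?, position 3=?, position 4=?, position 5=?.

position 1=3, position 2=1, position 3=4, position 4=5, position 5=2

position 2's domain is down to {1}, so position 2 = 1. Remove 1 from position 1, position 4, position 5.
position 4's domain is down to {5}, so position 4 = 5. Eliminate 5 elsewhere: position 3, position 5.
position 5's domain is down to {2}, so position 5 = 2. Strike 2 from position 1, position 3.
position 1's domain is down to {3}, so position 1 = 3.
position 3's domain is down to {4}, so position 3 = 4.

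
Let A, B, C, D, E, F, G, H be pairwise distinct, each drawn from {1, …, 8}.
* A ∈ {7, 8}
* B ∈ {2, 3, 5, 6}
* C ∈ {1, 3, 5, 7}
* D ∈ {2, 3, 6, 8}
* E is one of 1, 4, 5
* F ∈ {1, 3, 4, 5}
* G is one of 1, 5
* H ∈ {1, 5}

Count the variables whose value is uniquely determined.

4

The 2 variables G and H are confined to {1, 5}, which locks those values in; drop them from B, C, E, F.
E has just one choice, so E = 4. Strike 4 from F.
F's domain is down to {3}, so F = 3. So B, C, D can't be 3.
C must be 7 (only option left). Eliminate 7 elsewhere: A.
A has just one choice, so A = 8. Remove 8 from D.
Determined: A=8, C=7, E=4, F=3. The other variables each still have more than one consistent value. That makes 4.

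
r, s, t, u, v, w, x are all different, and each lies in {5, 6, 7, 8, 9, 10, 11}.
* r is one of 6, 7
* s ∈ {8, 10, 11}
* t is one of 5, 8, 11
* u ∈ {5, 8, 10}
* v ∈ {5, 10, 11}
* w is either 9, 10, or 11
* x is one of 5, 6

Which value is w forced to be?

9

The 7 variables draw from only 7 values {5, 6, 7, 8, 9, 10, 11}, so each is used; only r can be 7, hence r = 7.
Among the 6 still-open variables, 6 fits only x (and all 6 values in {5, 6, 8, 9, 10, 11} must be used), so x = 6.
The 5 still-open variables together cover exactly {5, 8, 9, 10, 11} — 5 values for 5 variables — and 9 appears only in w's list, so w = 9.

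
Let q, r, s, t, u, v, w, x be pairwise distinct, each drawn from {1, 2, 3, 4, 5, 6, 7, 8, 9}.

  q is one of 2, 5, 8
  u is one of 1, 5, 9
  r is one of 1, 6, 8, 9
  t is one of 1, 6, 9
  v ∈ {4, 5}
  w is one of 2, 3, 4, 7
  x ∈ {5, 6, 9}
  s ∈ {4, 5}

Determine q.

s and v between them cover only {4, 5} — a naked pair. Remove those values from q, u, w, x.
t, u, x between them cover only {1, 6, 9} — a naked triple. Remove those values from r.
r's domain is down to {8}, so r = 8. Eliminate 8 elsewhere: q.
So q = 2.

2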